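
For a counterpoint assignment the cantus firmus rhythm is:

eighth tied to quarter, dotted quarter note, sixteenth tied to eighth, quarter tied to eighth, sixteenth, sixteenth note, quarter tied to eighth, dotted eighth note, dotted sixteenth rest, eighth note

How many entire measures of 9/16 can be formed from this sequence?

One bar of 9/16 = 18 thirty-second notes.
Express everything in thirty-second notes: eighth tied to quarter (eighth + quarter) = 12; dotted quarter note = 12; sixteenth tied to eighth (sixteenth + eighth) = 6; quarter tied to eighth (quarter + eighth) = 12; sixteenth = 2; sixteenth note = 2; quarter tied to eighth (quarter + eighth) = 12; dotted eighth note = 6; dotted sixteenth rest = 3; eighth note = 4.
Altogether 12 + 12 + 6 + 12 + 2 + 2 + 12 + 6 + 3 + 4 = 71.
71 ÷ 18 = 3 complete bars with 17 left over.

3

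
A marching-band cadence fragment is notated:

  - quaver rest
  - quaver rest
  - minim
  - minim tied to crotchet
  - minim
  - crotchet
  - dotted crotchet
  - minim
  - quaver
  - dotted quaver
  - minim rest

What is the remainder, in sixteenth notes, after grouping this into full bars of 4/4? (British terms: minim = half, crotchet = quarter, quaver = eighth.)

15

One bar of 4/4 = 16 sixteenth notes.
Convert each value to sixteenth notes: quaver rest = 2; quaver rest = 2; minim = 8; minim tied to crotchet (minim + crotchet) = 12; minim = 8; crotchet = 4; dotted crotchet = 6; minim = 8; quaver = 2; dotted quaver = 3; minim rest = 8.
Adding: 2 + 2 + 8 + 12 + 8 + 4 + 6 + 8 + 2 + 3 + 8 = 63.
63 ÷ 16 = 3 complete bars with 15 sixteenth notes remaining.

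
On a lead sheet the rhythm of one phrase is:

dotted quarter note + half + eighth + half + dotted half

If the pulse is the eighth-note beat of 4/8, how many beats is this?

One eighth-note beat = 2 sixteenth notes.
Working in sixteenth notes: dotted quarter note = 6; half = 8; eighth = 2; half = 8; dotted half = 12.
Total: 6 + 8 + 2 + 8 + 12 = 36.
36 ÷ 2 = 18 beats.

18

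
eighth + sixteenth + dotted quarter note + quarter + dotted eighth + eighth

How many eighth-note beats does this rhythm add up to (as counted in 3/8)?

One eighth-note beat = 2 sixteenth notes.
Working in sixteenth notes: eighth = 2; sixteenth = 1; dotted quarter note = 6; quarter = 4; dotted eighth = 3; eighth = 2.
Sum: 2 + 1 + 6 + 4 + 3 + 2 = 18.
18 ÷ 2 = 9 beats.

9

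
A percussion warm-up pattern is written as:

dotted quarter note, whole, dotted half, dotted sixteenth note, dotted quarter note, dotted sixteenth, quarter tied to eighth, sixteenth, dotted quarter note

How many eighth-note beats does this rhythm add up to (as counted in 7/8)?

28

One eighth-note beat = 4 thirty-second notes.
Working in thirty-second notes: dotted quarter note = 12; whole = 32; dotted half = 24; dotted sixteenth note = 3; dotted quarter note = 12; dotted sixteenth = 3; quarter tied to eighth (quarter + eighth) = 12; sixteenth = 2; dotted quarter note = 12.
Altogether 12 + 32 + 24 + 3 + 12 + 3 + 12 + 2 + 12 = 112.
112 ÷ 4 = 28 beats.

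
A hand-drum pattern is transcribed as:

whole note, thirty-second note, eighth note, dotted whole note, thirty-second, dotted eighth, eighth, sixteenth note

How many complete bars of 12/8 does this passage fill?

One bar of 12/8 = 48 thirty-second notes.
Express everything in thirty-second notes: whole note = 32; thirty-second note = 1; eighth note = 4; dotted whole note = 48; thirty-second = 1; dotted eighth = 6; eighth = 4; sixteenth note = 2.
Sum: 32 + 1 + 4 + 48 + 1 + 6 + 4 + 2 = 98.
98 ÷ 48 = 2 complete bars with 2 left over.

2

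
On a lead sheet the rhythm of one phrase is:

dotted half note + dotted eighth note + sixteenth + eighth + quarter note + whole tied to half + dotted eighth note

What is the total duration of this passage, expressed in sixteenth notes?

Working in sixteenth notes: dotted half note = 12; dotted eighth note = 3; sixteenth = 1; eighth = 2; quarter note = 4; whole tied to half (whole + half) = 24; dotted eighth note = 3.
Total: 12 + 3 + 1 + 2 + 4 + 24 + 3 = 49 sixteenth notes.

49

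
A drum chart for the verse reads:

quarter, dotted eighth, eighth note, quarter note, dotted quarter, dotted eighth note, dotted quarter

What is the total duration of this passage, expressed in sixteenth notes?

28

Express everything in sixteenth notes: quarter = 4; dotted eighth = 3; eighth note = 2; quarter note = 4; dotted quarter = 6; dotted eighth note = 3; dotted quarter = 6.
Sum: 4 + 3 + 2 + 4 + 6 + 3 + 6 = 28 sixteenth notes.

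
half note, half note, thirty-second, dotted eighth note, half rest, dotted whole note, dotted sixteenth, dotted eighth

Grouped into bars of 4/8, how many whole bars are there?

One bar of 4/8 = 16 thirty-second notes.
Convert each value to thirty-second notes: half note = 16; half note = 16; thirty-second = 1; dotted eighth note = 6; half rest = 16; dotted whole note = 48; dotted sixteenth = 3; dotted eighth = 6.
Total: 16 + 16 + 1 + 6 + 16 + 48 + 3 + 6 = 112.
112 ÷ 16 = 7 complete bars with 0 left over.

7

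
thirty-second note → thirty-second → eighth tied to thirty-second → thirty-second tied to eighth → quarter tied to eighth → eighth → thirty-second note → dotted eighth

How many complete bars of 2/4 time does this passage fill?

2

One bar of 2/4 = 16 thirty-second notes.
Convert each value to thirty-second notes: thirty-second note = 1; thirty-second = 1; eighth tied to thirty-second (eighth + thirty-second) = 5; thirty-second tied to eighth (thirty-second + eighth) = 5; quarter tied to eighth (quarter + eighth) = 12; eighth = 4; thirty-second note = 1; dotted eighth = 6.
Sum: 1 + 1 + 5 + 5 + 12 + 4 + 1 + 6 = 35.
35 ÷ 16 = 2 complete bars with 3 left over.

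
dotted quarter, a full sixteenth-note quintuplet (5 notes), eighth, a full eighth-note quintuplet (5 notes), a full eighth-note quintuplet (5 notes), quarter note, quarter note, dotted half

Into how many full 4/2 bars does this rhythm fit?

One bar of 4/2 = 16 eighth notes.
Working in eighth notes: dotted quarter = 3; a full sixteenth-note quintuplet (5 notes) (five quintuplet sixteenths span one quarter) = 2; eighth = 1; a full eighth-note quintuplet (5 notes) (five quintuplet eighths span one half) = 4; a full eighth-note quintuplet (5 notes) (five quintuplet eighths span one half) = 4; quarter note = 2; quarter note = 2; dotted half = 6.
Adding: 3 + 2 + 1 + 4 + 4 + 2 + 2 + 6 = 24.
24 ÷ 16 = 1 complete bar with 8 left over.

1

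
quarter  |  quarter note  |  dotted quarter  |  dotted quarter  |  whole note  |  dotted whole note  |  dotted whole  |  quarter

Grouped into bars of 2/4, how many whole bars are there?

One bar of 2/4 = 4 eighth notes.
In eighth notes: quarter = 2; quarter note = 2; dotted quarter = 3; dotted quarter = 3; whole note = 8; dotted whole note = 12; dotted whole = 12; quarter = 2.
Adding: 2 + 2 + 3 + 3 + 8 + 12 + 12 + 2 = 44.
44 ÷ 4 = 11 complete bars with 0 left over.

11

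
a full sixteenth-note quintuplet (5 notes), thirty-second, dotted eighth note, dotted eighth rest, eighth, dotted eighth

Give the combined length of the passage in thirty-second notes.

31

Express everything in thirty-second notes: a full sixteenth-note quintuplet (5 notes) (five quintuplet sixteenths span one quarter) = 8; thirty-second = 1; dotted eighth note = 6; dotted eighth rest = 6; eighth = 4; dotted eighth = 6.
Total: 8 + 1 + 6 + 6 + 4 + 6 = 31 thirty-second notes.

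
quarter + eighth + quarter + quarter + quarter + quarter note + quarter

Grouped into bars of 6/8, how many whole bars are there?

One bar of 6/8 = 6 eighth notes.
Convert each value to eighth notes: quarter = 2; eighth = 1; quarter = 2; quarter = 2; quarter = 2; quarter note = 2; quarter = 2.
Altogether 2 + 1 + 2 + 2 + 2 + 2 + 2 = 13.
13 ÷ 6 = 2 complete bars with 1 left over.

2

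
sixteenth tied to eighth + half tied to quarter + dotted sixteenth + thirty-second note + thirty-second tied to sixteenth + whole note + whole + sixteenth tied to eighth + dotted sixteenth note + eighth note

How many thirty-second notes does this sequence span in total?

114

Each duration in thirty-second notes: sixteenth tied to eighth (sixteenth + eighth) = 6; half tied to quarter (half + quarter) = 24; dotted sixteenth = 3; thirty-second note = 1; thirty-second tied to sixteenth (thirty-second + sixteenth) = 3; whole note = 32; whole = 32; sixteenth tied to eighth (sixteenth + eighth) = 6; dotted sixteenth note = 3; eighth note = 4.
Sum: 6 + 24 + 3 + 1 + 3 + 32 + 32 + 6 + 3 + 4 = 114 thirty-second notes.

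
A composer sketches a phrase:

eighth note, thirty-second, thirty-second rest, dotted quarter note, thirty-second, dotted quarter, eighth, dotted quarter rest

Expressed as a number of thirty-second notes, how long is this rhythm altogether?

47

Working in thirty-second notes: eighth note = 4; thirty-second = 1; thirty-second rest = 1; dotted quarter note = 12; thirty-second = 1; dotted quarter = 12; eighth = 4; dotted quarter rest = 12.
Adding: 4 + 1 + 1 + 12 + 1 + 12 + 4 + 12 = 47 thirty-second notes.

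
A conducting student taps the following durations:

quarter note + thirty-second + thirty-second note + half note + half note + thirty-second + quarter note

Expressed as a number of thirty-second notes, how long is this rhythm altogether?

51

Each duration in thirty-second notes: quarter note = 8; thirty-second = 1; thirty-second note = 1; half note = 16; half note = 16; thirty-second = 1; quarter note = 8.
Total: 8 + 1 + 1 + 16 + 16 + 1 + 8 = 51 thirty-second notes.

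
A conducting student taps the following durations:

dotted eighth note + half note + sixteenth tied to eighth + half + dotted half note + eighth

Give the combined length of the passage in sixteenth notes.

Convert each value to sixteenth notes: dotted eighth note = 3; half note = 8; sixteenth tied to eighth (sixteenth + eighth) = 3; half = 8; dotted half note = 12; eighth = 2.
Total: 3 + 8 + 3 + 8 + 12 + 2 = 36 sixteenth notes.

36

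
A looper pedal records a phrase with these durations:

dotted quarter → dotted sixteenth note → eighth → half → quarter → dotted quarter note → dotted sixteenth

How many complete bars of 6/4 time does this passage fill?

1

One bar of 6/4 = 48 thirty-second notes.
Convert each value to thirty-second notes: dotted quarter = 12; dotted sixteenth note = 3; eighth = 4; half = 16; quarter = 8; dotted quarter note = 12; dotted sixteenth = 3.
Sum: 12 + 3 + 4 + 16 + 8 + 12 + 3 = 58.
58 ÷ 48 = 1 complete bar with 10 left over.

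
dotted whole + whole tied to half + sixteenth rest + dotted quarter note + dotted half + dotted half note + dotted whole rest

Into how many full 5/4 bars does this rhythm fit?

5

One bar of 5/4 = 20 sixteenth notes.
In sixteenth notes: dotted whole = 24; whole tied to half (whole + half) = 24; sixteenth rest = 1; dotted quarter note = 6; dotted half = 12; dotted half note = 12; dotted whole rest = 24.
Altogether 24 + 24 + 1 + 6 + 12 + 12 + 24 = 103.
103 ÷ 20 = 5 complete bars with 3 left over.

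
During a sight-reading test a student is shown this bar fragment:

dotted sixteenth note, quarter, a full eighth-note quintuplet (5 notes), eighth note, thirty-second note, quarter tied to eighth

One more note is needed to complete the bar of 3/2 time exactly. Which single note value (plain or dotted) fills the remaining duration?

The bar of 3/2 = 48 thirty-second notes.
Convert each value to thirty-second notes: dotted sixteenth note = 3; quarter = 8; a full eighth-note quintuplet (5 notes) (five quintuplet eighths span one half) = 16; eighth note = 4; thirty-second note = 1; quarter tied to eighth (quarter + eighth) = 12.
Adding: 3 + 8 + 16 + 4 + 1 + 12 = 44.
Remaining: 48 − 44 = 4 thirty-second notes, which is a eighth note.

eighth note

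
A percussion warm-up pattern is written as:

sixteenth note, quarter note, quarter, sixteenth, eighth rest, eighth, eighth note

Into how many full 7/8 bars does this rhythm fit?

One bar of 7/8 = 14 sixteenth notes.
Each duration in sixteenth notes: sixteenth note = 1; quarter note = 4; quarter = 4; sixteenth = 1; eighth rest = 2; eighth = 2; eighth note = 2.
Adding: 1 + 4 + 4 + 1 + 2 + 2 + 2 = 16.
16 ÷ 14 = 1 complete bar with 2 left over.

1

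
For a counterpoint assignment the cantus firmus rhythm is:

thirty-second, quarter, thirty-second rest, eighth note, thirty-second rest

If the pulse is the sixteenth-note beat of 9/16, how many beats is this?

One sixteenth-note beat = 2 thirty-second notes.
Convert each value to thirty-second notes: thirty-second = 1; quarter = 8; thirty-second rest = 1; eighth note = 4; thirty-second rest = 1.
Total: 1 + 8 + 1 + 4 + 1 = 15.
15 ÷ 2 = 7.5 beats.

7.5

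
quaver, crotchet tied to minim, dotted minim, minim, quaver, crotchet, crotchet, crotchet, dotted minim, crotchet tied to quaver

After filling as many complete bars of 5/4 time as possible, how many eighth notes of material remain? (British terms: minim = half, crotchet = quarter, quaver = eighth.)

One bar of 5/4 = 10 eighth notes.
Each duration in eighth notes: quaver = 1; crotchet tied to minim (crotchet + minim) = 6; dotted minim = 6; minim = 4; quaver = 1; crotchet = 2; crotchet = 2; crotchet = 2; dotted minim = 6; crotchet tied to quaver (crotchet + quaver) = 3.
Sum: 1 + 6 + 6 + 4 + 1 + 2 + 2 + 2 + 6 + 3 = 33.
33 ÷ 10 = 3 complete bars with 3 eighth notes remaining.

3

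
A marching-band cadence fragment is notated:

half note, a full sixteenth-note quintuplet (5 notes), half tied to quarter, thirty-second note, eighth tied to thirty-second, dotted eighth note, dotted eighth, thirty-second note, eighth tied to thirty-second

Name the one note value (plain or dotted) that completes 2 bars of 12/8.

dotted half note

2 bars of 12/8 = 96 thirty-second notes.
Express everything in thirty-second notes: half note = 16; a full sixteenth-note quintuplet (5 notes) (five quintuplet sixteenths span one quarter) = 8; half tied to quarter (half + quarter) = 24; thirty-second note = 1; eighth tied to thirty-second (eighth + thirty-second) = 5; dotted eighth note = 6; dotted eighth = 6; thirty-second note = 1; eighth tied to thirty-second (eighth + thirty-second) = 5.
Adding: 16 + 8 + 24 + 1 + 5 + 6 + 6 + 1 + 5 = 72.
Remaining: 96 − 72 = 24 thirty-second notes, which is a dotted half note.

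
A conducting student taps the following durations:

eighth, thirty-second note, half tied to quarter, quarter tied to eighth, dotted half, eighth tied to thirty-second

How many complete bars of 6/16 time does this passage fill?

One bar of 6/16 = 12 thirty-second notes.
Convert each value to thirty-second notes: eighth = 4; thirty-second note = 1; half tied to quarter (half + quarter) = 24; quarter tied to eighth (quarter + eighth) = 12; dotted half = 24; eighth tied to thirty-second (eighth + thirty-second) = 5.
Altogether 4 + 1 + 24 + 12 + 24 + 5 = 70.
70 ÷ 12 = 5 complete bars with 10 left over.

5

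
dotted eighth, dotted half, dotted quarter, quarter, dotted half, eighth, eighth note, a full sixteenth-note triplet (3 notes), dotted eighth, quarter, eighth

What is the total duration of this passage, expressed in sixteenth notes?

In sixteenth notes: dotted eighth = 3; dotted half = 12; dotted quarter = 6; quarter = 4; dotted half = 12; eighth = 2; eighth note = 2; a full sixteenth-note triplet (3 notes) (three triplet sixteenths span one eighth) = 2; dotted eighth = 3; quarter = 4; eighth = 2.
Adding: 3 + 12 + 6 + 4 + 12 + 2 + 2 + 2 + 3 + 4 + 2 = 52 sixteenth notes.

52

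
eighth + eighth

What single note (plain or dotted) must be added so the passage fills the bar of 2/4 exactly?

The bar of 2/4 = 4 eighth notes.
Express everything in eighth notes: eighth = 1; eighth = 1.
Adding: 1 + 1 = 2.
Remaining: 4 − 2 = 2 eighth notes, which is a quarter note.

quarter note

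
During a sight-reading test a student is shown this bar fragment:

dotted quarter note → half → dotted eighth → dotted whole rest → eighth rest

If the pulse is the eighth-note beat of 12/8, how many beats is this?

One eighth-note beat = 2 sixteenth notes.
Convert each value to sixteenth notes: dotted quarter note = 6; half = 8; dotted eighth = 3; dotted whole rest = 24; eighth rest = 2.
Altogether 6 + 8 + 3 + 24 + 2 = 43.
43 ÷ 2 = 21.5 beats.

21.5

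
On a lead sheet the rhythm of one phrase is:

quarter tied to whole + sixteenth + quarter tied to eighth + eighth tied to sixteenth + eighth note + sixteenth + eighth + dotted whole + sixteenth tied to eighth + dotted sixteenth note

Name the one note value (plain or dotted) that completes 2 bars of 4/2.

thirty-second note

2 bars of 4/2 = 128 thirty-second notes.
Express everything in thirty-second notes: quarter tied to whole (quarter + whole) = 40; sixteenth = 2; quarter tied to eighth (quarter + eighth) = 12; eighth tied to sixteenth (eighth + sixteenth) = 6; eighth note = 4; sixteenth = 2; eighth = 4; dotted whole = 48; sixteenth tied to eighth (sixteenth + eighth) = 6; dotted sixteenth note = 3.
Adding: 40 + 2 + 12 + 6 + 4 + 2 + 4 + 48 + 6 + 3 = 127.
Remaining: 128 − 127 = 1 thirty-second note, which is a thirty-second note.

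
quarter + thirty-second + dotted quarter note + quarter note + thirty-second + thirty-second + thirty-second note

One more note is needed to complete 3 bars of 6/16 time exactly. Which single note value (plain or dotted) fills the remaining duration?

eighth note

3 bars of 6/16 = 36 thirty-second notes.
Each duration in thirty-second notes: quarter = 8; thirty-second = 1; dotted quarter note = 12; quarter note = 8; thirty-second = 1; thirty-second = 1; thirty-second note = 1.
Altogether 8 + 1 + 12 + 8 + 1 + 1 + 1 = 32.
Remaining: 36 − 32 = 4 thirty-second notes, which is a eighth note.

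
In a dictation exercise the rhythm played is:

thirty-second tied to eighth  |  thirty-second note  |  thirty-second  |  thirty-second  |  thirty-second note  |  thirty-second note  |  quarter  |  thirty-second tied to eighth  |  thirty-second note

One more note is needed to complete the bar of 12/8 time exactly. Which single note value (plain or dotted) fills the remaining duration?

The bar of 12/8 = 48 thirty-second notes.
Each duration in thirty-second notes: thirty-second tied to eighth (thirty-second + eighth) = 5; thirty-second note = 1; thirty-second = 1; thirty-second = 1; thirty-second note = 1; thirty-second note = 1; quarter = 8; thirty-second tied to eighth (thirty-second + eighth) = 5; thirty-second note = 1.
Total: 5 + 1 + 1 + 1 + 1 + 1 + 8 + 5 + 1 = 24.
Remaining: 48 − 24 = 24 thirty-second notes, which is a dotted half note.

dotted half note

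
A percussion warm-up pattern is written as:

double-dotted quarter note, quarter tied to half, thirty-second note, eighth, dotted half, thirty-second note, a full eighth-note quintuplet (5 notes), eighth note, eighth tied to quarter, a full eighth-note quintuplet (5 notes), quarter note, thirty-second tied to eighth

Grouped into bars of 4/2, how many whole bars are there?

One bar of 4/2 = 64 thirty-second notes.
In thirty-second notes: double-dotted quarter note = 14; quarter tied to half (quarter + half) = 24; thirty-second note = 1; eighth = 4; dotted half = 24; thirty-second note = 1; a full eighth-note quintuplet (5 notes) (five quintuplet eighths span one half) = 16; eighth note = 4; eighth tied to quarter (eighth + quarter) = 12; a full eighth-note quintuplet (5 notes) (five quintuplet eighths span one half) = 16; quarter note = 8; thirty-second tied to eighth (thirty-second + eighth) = 5.
Total: 14 + 24 + 1 + 4 + 24 + 1 + 16 + 4 + 12 + 16 + 8 + 5 = 129.
129 ÷ 64 = 2 complete bars with 1 left over.

2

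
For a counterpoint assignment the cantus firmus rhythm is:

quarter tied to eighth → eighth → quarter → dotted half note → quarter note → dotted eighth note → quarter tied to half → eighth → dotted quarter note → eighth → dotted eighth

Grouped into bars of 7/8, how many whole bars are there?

4

One bar of 7/8 = 14 sixteenth notes.
In sixteenth notes: quarter tied to eighth (quarter + eighth) = 6; eighth = 2; quarter = 4; dotted half note = 12; quarter note = 4; dotted eighth note = 3; quarter tied to half (quarter + half) = 12; eighth = 2; dotted quarter note = 6; eighth = 2; dotted eighth = 3.
Altogether 6 + 2 + 4 + 12 + 4 + 3 + 12 + 2 + 6 + 2 + 3 = 56.
56 ÷ 14 = 4 complete bars with 0 left over.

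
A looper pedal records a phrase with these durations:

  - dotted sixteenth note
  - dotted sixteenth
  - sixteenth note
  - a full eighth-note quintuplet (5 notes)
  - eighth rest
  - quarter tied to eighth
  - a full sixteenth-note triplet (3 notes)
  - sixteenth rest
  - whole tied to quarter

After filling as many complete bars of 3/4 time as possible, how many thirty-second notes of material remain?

One bar of 3/4 = 24 thirty-second notes.
Each duration in thirty-second notes: dotted sixteenth note = 3; dotted sixteenth = 3; sixteenth note = 2; a full eighth-note quintuplet (5 notes) (five quintuplet eighths span one half) = 16; eighth rest = 4; quarter tied to eighth (quarter + eighth) = 12; a full sixteenth-note triplet (3 notes) (three triplet sixteenths span one eighth) = 4; sixteenth rest = 2; whole tied to quarter (whole + quarter) = 40.
Sum: 3 + 3 + 2 + 16 + 4 + 12 + 4 + 2 + 40 = 86.
86 ÷ 24 = 3 complete bars with 14 thirty-second notes remaining.

14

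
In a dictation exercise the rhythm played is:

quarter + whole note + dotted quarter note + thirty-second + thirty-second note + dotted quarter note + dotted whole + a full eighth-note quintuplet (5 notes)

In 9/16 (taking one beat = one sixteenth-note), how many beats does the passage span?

One sixteenth-note beat = 2 thirty-second notes.
Convert each value to thirty-second notes: quarter = 8; whole note = 32; dotted quarter note = 12; thirty-second = 1; thirty-second note = 1; dotted quarter note = 12; dotted whole = 48; a full eighth-note quintuplet (5 notes) (five quintuplet eighths span one half) = 16.
Adding: 8 + 32 + 12 + 1 + 1 + 12 + 48 + 16 = 130.
130 ÷ 2 = 65 beats.

65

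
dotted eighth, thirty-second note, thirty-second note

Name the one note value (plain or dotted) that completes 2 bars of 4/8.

dotted half note

2 bars of 4/8 = 32 thirty-second notes.
Each duration in thirty-second notes: dotted eighth = 6; thirty-second note = 1; thirty-second note = 1.
Sum: 6 + 1 + 1 = 8.
Remaining: 32 − 8 = 24 thirty-second notes, which is a dotted half note.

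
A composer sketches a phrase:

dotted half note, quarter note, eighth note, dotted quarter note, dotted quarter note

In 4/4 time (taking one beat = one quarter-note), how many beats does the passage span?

One quarter-note beat = 2 eighth notes.
Working in eighth notes: dotted half note = 6; quarter note = 2; eighth note = 1; dotted quarter note = 3; dotted quarter note = 3.
Sum: 6 + 2 + 1 + 3 + 3 = 15.
15 ÷ 2 = 7.5 beats.

7.5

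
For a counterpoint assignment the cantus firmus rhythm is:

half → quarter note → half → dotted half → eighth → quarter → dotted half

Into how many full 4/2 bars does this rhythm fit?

One bar of 4/2 = 16 eighth notes.
Convert each value to eighth notes: half = 4; quarter note = 2; half = 4; dotted half = 6; eighth = 1; quarter = 2; dotted half = 6.
Sum: 4 + 2 + 4 + 6 + 1 + 2 + 6 = 25.
25 ÷ 16 = 1 complete bar with 9 left over.

1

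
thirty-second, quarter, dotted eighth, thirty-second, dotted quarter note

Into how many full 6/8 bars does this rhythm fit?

1

One bar of 6/8 = 24 thirty-second notes.
Working in thirty-second notes: thirty-second = 1; quarter = 8; dotted eighth = 6; thirty-second = 1; dotted quarter note = 12.
Adding: 1 + 8 + 6 + 1 + 12 = 28.
28 ÷ 24 = 1 complete bar with 4 left over.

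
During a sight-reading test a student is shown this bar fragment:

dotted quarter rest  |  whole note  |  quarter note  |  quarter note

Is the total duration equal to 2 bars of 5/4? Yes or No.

One bar of 5/4 = 10 eighth notes, so 2 bars = 20.
Convert each value to eighth notes: dotted quarter rest = 3; whole note = 8; quarter note = 2; quarter note = 2.
Sum: 3 + 8 + 2 + 2 = 15.
15 falls short of 20, so the answer is No.

No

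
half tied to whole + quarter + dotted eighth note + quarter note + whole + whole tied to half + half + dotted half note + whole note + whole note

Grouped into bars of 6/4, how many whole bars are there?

5

One bar of 6/4 = 24 sixteenth notes.
Express everything in sixteenth notes: half tied to whole (half + whole) = 24; quarter = 4; dotted eighth note = 3; quarter note = 4; whole = 16; whole tied to half (whole + half) = 24; half = 8; dotted half note = 12; whole note = 16; whole note = 16.
Sum: 24 + 4 + 3 + 4 + 16 + 24 + 8 + 12 + 16 + 16 = 127.
127 ÷ 24 = 5 complete bars with 7 left over.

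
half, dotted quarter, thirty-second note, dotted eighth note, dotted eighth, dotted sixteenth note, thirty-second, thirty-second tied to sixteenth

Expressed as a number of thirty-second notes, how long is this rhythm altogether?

In thirty-second notes: half = 16; dotted quarter = 12; thirty-second note = 1; dotted eighth note = 6; dotted eighth = 6; dotted sixteenth note = 3; thirty-second = 1; thirty-second tied to sixteenth (thirty-second + sixteenth) = 3.
Total: 16 + 12 + 1 + 6 + 6 + 3 + 1 + 3 = 48 thirty-second notes.

48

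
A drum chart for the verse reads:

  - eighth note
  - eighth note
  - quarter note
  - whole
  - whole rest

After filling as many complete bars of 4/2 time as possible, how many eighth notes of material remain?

One bar of 4/2 = 16 eighth notes.
Convert each value to eighth notes: eighth note = 1; eighth note = 1; quarter note = 2; whole = 8; whole rest = 8.
Altogether 1 + 1 + 2 + 8 + 8 = 20.
20 ÷ 16 = 1 complete bar with 4 eighth notes remaining.

4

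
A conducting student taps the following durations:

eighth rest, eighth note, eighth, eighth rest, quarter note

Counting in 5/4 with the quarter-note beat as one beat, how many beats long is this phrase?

One quarter-note beat = 2 eighth notes.
Each duration in eighth notes: eighth rest = 1; eighth note = 1; eighth = 1; eighth rest = 1; quarter note = 2.
Altogether 1 + 1 + 1 + 1 + 2 = 6.
6 ÷ 2 = 3 beats.

3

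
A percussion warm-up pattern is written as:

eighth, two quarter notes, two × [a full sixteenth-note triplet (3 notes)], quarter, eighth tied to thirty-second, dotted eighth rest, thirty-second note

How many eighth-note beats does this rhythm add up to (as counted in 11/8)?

One eighth-note beat = 4 thirty-second notes.
Each duration in thirty-second notes: eighth = 4; quarter note = 8; quarter note = 8; a full sixteenth-note triplet (3 notes) (three triplet sixteenths span one eighth) = 4; a full sixteenth-note triplet (3 notes) (three triplet sixteenths span one eighth) = 4; quarter = 8; eighth tied to thirty-second (eighth + thirty-second) = 5; dotted eighth rest = 6; thirty-second note = 1.
Sum: 4 + 8 + 8 + 4 + 4 + 8 + 5 + 6 + 1 = 48.
48 ÷ 4 = 12 beats.

12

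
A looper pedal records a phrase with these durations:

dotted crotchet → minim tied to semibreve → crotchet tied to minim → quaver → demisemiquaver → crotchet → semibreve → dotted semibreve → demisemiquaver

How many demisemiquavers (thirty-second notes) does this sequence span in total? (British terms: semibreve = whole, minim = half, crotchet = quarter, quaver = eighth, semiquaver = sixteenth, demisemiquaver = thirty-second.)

Each duration in thirty-second notes: dotted crotchet = 12; minim tied to semibreve (minim + semibreve) = 48; crotchet tied to minim (crotchet + minim) = 24; quaver = 4; demisemiquaver = 1; crotchet = 8; semibreve = 32; dotted semibreve = 48; demisemiquaver = 1.
Adding: 12 + 48 + 24 + 4 + 1 + 8 + 32 + 48 + 1 = 178 thirty-second notes.

178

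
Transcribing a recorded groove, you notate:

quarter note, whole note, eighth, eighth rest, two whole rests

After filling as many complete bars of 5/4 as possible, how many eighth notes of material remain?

8

One bar of 5/4 = 10 eighth notes.
Convert each value to eighth notes: quarter note = 2; whole note = 8; eighth = 1; eighth rest = 1; whole rest = 8; whole rest = 8.
Total: 2 + 8 + 1 + 1 + 8 + 8 = 28.
28 ÷ 10 = 2 complete bars with 8 eighth notes remaining.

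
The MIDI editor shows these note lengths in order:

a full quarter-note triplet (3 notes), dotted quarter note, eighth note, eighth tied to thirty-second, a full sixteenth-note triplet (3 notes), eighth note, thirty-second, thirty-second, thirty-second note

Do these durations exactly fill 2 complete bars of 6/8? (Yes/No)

Yes

One bar of 6/8 = 24 thirty-second notes, so 2 bars = 48.
Express everything in thirty-second notes: a full quarter-note triplet (3 notes) (three triplet quarters span one half) = 16; dotted quarter note = 12; eighth note = 4; eighth tied to thirty-second (eighth + thirty-second) = 5; a full sixteenth-note triplet (3 notes) (three triplet sixteenths span one eighth) = 4; eighth note = 4; thirty-second = 1; thirty-second = 1; thirty-second note = 1.
Adding: 16 + 12 + 4 + 5 + 4 + 4 + 1 + 1 + 1 = 48.
48 equals 48, so the answer is Yes.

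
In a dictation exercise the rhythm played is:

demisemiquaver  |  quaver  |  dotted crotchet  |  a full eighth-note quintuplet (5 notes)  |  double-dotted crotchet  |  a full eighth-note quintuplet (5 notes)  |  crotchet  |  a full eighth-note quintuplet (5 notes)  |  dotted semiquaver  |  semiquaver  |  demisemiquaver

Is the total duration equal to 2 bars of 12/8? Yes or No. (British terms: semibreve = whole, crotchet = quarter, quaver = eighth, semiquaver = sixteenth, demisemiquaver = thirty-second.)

No

One bar of 12/8 = 48 thirty-second notes, so 2 bars = 96.
Working in thirty-second notes: demisemiquaver = 1; quaver = 4; dotted crotchet = 12; a full eighth-note quintuplet (5 notes) (five quintuplet eighths span one half) = 16; double-dotted crotchet = 14; a full eighth-note quintuplet (5 notes) (five quintuplet eighths span one half) = 16; crotchet = 8; a full eighth-note quintuplet (5 notes) (five quintuplet eighths span one half) = 16; dotted semiquaver = 3; semiquaver = 2; demisemiquaver = 1.
Sum: 1 + 4 + 12 + 16 + 14 + 16 + 8 + 16 + 3 + 2 + 1 = 93.
93 falls short of 96, so the answer is No.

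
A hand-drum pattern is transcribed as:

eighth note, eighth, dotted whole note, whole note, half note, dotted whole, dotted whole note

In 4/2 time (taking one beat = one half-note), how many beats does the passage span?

One half-note beat = 4 eighth notes.
Each duration in eighth notes: eighth note = 1; eighth = 1; dotted whole note = 12; whole note = 8; half note = 4; dotted whole = 12; dotted whole note = 12.
Sum: 1 + 1 + 12 + 8 + 4 + 12 + 12 = 50.
50 ÷ 4 = 12.5 beats.

12.5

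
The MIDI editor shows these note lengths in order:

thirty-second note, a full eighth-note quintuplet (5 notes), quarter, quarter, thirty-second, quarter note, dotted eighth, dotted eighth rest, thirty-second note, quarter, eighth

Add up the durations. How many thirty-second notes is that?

67

Each duration in thirty-second notes: thirty-second note = 1; a full eighth-note quintuplet (5 notes) (five quintuplet eighths span one half) = 16; quarter = 8; quarter = 8; thirty-second = 1; quarter note = 8; dotted eighth = 6; dotted eighth rest = 6; thirty-second note = 1; quarter = 8; eighth = 4.
Altogether 1 + 16 + 8 + 8 + 1 + 8 + 6 + 6 + 1 + 8 + 4 = 67 thirty-second notes.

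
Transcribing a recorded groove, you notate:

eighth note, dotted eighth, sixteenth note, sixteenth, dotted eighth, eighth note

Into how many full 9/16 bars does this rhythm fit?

1

One bar of 9/16 = 9 sixteenth notes.
Each duration in sixteenth notes: eighth note = 2; dotted eighth = 3; sixteenth note = 1; sixteenth = 1; dotted eighth = 3; eighth note = 2.
Altogether 2 + 3 + 1 + 1 + 3 + 2 = 12.
12 ÷ 9 = 1 complete bar with 3 left over.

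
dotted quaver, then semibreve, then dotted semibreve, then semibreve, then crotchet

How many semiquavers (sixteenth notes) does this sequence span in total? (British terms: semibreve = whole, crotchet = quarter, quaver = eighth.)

Working in sixteenth notes: dotted quaver = 3; semibreve = 16; dotted semibreve = 24; semibreve = 16; crotchet = 4.
Adding: 3 + 16 + 24 + 16 + 4 = 63 sixteenth notes.

63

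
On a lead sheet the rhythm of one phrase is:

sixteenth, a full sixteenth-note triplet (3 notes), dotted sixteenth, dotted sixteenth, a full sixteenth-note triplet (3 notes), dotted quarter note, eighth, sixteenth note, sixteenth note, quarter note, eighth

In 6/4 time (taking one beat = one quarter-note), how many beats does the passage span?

6

One quarter-note beat = 8 thirty-second notes.
Each duration in thirty-second notes: sixteenth = 2; a full sixteenth-note triplet (3 notes) (three triplet sixteenths span one eighth) = 4; dotted sixteenth = 3; dotted sixteenth = 3; a full sixteenth-note triplet (3 notes) (three triplet sixteenths span one eighth) = 4; dotted quarter note = 12; eighth = 4; sixteenth note = 2; sixteenth note = 2; quarter note = 8; eighth = 4.
Sum: 2 + 4 + 3 + 3 + 4 + 12 + 4 + 2 + 2 + 8 + 4 = 48.
48 ÷ 8 = 6 beats.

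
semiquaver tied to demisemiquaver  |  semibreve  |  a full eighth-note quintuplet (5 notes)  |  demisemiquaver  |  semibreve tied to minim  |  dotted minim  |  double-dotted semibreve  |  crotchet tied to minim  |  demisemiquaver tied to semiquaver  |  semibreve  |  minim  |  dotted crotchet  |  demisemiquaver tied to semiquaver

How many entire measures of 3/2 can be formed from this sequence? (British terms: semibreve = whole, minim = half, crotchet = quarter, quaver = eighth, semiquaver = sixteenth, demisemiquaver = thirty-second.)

5

One bar of 3/2 = 48 thirty-second notes.
In thirty-second notes: semiquaver tied to demisemiquaver (semiquaver + demisemiquaver) = 3; semibreve = 32; a full eighth-note quintuplet (5 notes) (five quintuplet eighths span one half) = 16; demisemiquaver = 1; semibreve tied to minim (semibreve + minim) = 48; dotted minim = 24; double-dotted semibreve = 56; crotchet tied to minim (crotchet + minim) = 24; demisemiquaver tied to semiquaver (demisemiquaver + semiquaver) = 3; semibreve = 32; minim = 16; dotted crotchet = 12; demisemiquaver tied to semiquaver (demisemiquaver + semiquaver) = 3.
Altogether 3 + 32 + 16 + 1 + 48 + 24 + 56 + 24 + 3 + 32 + 16 + 12 + 3 = 270.
270 ÷ 48 = 5 complete bars with 30 left over.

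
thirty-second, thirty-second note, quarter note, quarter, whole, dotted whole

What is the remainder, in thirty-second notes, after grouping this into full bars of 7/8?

One bar of 7/8 = 28 thirty-second notes.
Working in thirty-second notes: thirty-second = 1; thirty-second note = 1; quarter note = 8; quarter = 8; whole = 32; dotted whole = 48.
Altogether 1 + 1 + 8 + 8 + 32 + 48 = 98.
98 ÷ 28 = 3 complete bars with 14 thirty-second notes remaining.

14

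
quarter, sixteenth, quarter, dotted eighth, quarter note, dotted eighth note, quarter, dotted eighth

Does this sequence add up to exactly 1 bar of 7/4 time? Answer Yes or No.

One bar of 7/4 = 28 sixteenth notes.
Working in sixteenth notes: quarter = 4; sixteenth = 1; quarter = 4; dotted eighth = 3; quarter note = 4; dotted eighth note = 3; quarter = 4; dotted eighth = 3.
Total: 4 + 1 + 4 + 3 + 4 + 3 + 4 + 3 = 26.
26 falls short of 28, so the answer is No.

No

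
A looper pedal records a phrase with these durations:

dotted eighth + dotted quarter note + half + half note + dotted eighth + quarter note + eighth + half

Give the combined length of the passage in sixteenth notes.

In sixteenth notes: dotted eighth = 3; dotted quarter note = 6; half = 8; half note = 8; dotted eighth = 3; quarter note = 4; eighth = 2; half = 8.
Altogether 3 + 6 + 8 + 8 + 3 + 4 + 2 + 8 = 42 sixteenth notes.

42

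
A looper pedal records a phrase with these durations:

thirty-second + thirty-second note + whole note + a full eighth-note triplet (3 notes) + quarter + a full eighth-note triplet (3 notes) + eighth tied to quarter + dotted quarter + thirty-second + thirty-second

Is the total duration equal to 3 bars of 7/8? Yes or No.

Yes

One bar of 7/8 = 28 thirty-second notes, so 3 bars = 84.
Each duration in thirty-second notes: thirty-second = 1; thirty-second note = 1; whole note = 32; a full eighth-note triplet (3 notes) (three triplet eighths span one quarter) = 8; quarter = 8; a full eighth-note triplet (3 notes) (three triplet eighths span one quarter) = 8; eighth tied to quarter (eighth + quarter) = 12; dotted quarter = 12; thirty-second = 1; thirty-second = 1.
Adding: 1 + 1 + 32 + 8 + 8 + 8 + 12 + 12 + 1 + 1 = 84.
84 equals 84, so the answer is Yes.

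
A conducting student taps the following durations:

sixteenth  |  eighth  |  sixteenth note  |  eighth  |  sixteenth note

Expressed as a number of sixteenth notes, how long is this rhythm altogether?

7

Each duration in sixteenth notes: sixteenth = 1; eighth = 2; sixteenth note = 1; eighth = 2; sixteenth note = 1.
Altogether 1 + 2 + 1 + 2 + 1 = 7 sixteenth notes.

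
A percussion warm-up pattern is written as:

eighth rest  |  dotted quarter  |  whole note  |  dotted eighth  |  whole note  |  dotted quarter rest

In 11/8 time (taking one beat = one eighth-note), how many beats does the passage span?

24.5

One eighth-note beat = 2 sixteenth notes.
Express everything in sixteenth notes: eighth rest = 2; dotted quarter = 6; whole note = 16; dotted eighth = 3; whole note = 16; dotted quarter rest = 6.
Total: 2 + 6 + 16 + 3 + 16 + 6 = 49.
49 ÷ 2 = 24.5 beats.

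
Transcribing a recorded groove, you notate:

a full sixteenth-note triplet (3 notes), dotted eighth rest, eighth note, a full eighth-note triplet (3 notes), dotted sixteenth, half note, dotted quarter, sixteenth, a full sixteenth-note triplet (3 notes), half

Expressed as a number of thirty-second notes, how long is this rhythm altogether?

75

In thirty-second notes: a full sixteenth-note triplet (3 notes) (three triplet sixteenths span one eighth) = 4; dotted eighth rest = 6; eighth note = 4; a full eighth-note triplet (3 notes) (three triplet eighths span one quarter) = 8; dotted sixteenth = 3; half note = 16; dotted quarter = 12; sixteenth = 2; a full sixteenth-note triplet (3 notes) (three triplet sixteenths span one eighth) = 4; half = 16.
Adding: 4 + 6 + 4 + 8 + 3 + 16 + 12 + 2 + 4 + 16 = 75 thirty-second notes.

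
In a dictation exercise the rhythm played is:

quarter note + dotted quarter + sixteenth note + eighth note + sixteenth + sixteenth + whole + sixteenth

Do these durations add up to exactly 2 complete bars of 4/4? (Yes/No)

One bar of 4/4 = 16 sixteenth notes, so 2 bars = 32.
Working in sixteenth notes: quarter note = 4; dotted quarter = 6; sixteenth note = 1; eighth note = 2; sixteenth = 1; sixteenth = 1; whole = 16; sixteenth = 1.
Altogether 4 + 6 + 1 + 2 + 1 + 1 + 16 + 1 = 32.
32 equals 32, so the answer is Yes.

Yes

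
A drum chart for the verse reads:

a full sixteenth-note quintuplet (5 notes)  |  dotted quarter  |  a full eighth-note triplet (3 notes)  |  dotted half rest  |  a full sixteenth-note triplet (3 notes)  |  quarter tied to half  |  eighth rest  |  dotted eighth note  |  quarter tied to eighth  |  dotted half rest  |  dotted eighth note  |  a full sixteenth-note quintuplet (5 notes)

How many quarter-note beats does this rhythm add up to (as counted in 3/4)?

17.5

One quarter-note beat = 4 sixteenth notes.
Express everything in sixteenth notes: a full sixteenth-note quintuplet (5 notes) (five quintuplet sixteenths span one quarter) = 4; dotted quarter = 6; a full eighth-note triplet (3 notes) (three triplet eighths span one quarter) = 4; dotted half rest = 12; a full sixteenth-note triplet (3 notes) (three triplet sixteenths span one eighth) = 2; quarter tied to half (quarter + half) = 12; eighth rest = 2; dotted eighth note = 3; quarter tied to eighth (quarter + eighth) = 6; dotted half rest = 12; dotted eighth note = 3; a full sixteenth-note quintuplet (5 notes) (five quintuplet sixteenths span one quarter) = 4.
Altogether 4 + 6 + 4 + 12 + 2 + 12 + 2 + 3 + 6 + 12 + 3 + 4 = 70.
70 ÷ 4 = 17.5 beats.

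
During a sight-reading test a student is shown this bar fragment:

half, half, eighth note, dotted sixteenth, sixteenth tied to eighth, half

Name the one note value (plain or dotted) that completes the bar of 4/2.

The bar of 4/2 = 64 thirty-second notes.
Working in thirty-second notes: half = 16; half = 16; eighth note = 4; dotted sixteenth = 3; sixteenth tied to eighth (sixteenth + eighth) = 6; half = 16.
Adding: 16 + 16 + 4 + 3 + 6 + 16 = 61.
Remaining: 64 − 61 = 3 thirty-second notes, which is a dotted sixteenth note.

dotted sixteenth note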